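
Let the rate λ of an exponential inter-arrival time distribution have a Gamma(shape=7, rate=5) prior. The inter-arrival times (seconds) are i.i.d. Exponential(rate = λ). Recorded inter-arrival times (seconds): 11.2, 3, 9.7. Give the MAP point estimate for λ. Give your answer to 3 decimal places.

The Exponential(rate=λ) likelihood is ∝ λ^n e^(−λΣtᵢ). Here n = 3 and Σtᵢ = 11.2 + 3 + 9.7 = 23.9.
Posterior ∝ λ^6e^(−5λ) · λ^3e^(−23.9λ) = λ^9e^(−28.9λ), i.e. Gamma(10, 28.9).
Mode = (a−1)/b = 9/28.9 ≈ 0.311.

λ̂_MAP = 0.311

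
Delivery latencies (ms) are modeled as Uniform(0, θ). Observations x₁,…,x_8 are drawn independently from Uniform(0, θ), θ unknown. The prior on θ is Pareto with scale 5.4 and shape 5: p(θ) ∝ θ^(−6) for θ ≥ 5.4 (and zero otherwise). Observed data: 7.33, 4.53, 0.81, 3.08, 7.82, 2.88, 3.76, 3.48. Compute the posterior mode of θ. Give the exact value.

The Uniform(0, θ) likelihood is θ^(−n) for θ ≥ max(xᵢ), zero otherwise. Here max(xᵢ) = 7.82.
Posterior ∝ θ^(−6) · θ^(−8) = θ^(−14) on θ ≥ max(5.4, 7.82) = 7.82.
This density is strictly decreasing in θ, so the posterior mode lies at the lower boundary of the support.

θ̂_MAP = 7.82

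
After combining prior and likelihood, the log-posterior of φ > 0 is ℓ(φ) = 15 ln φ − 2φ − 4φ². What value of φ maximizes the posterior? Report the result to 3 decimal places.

ℓ'(φ) = 15/φ − 2 − 8φ. Setting this to zero and multiplying by φ: 8φ² + 2φ − 15 = 0.
φ = (−2 + √(2² + 4·8·15)) / (2·8) = (−2 + √484) / 16 = (−2 + 22)/16 = 5/4.
ℓ''(φ) = −15/φ² − 8 < 0, confirming a maximum.

φ̂_MAP = 1.250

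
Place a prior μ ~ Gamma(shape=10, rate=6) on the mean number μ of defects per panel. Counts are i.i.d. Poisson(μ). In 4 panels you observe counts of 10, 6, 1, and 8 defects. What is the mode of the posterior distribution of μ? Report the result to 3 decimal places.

Σxᵢ = 10+6+1+8 = 25, with n = 4.
Posterior ∝ μ^9e^(−6μ) · μ^25e^(−4μ) = μ^34e^(−10μ), i.e. Gamma(shape=35, rate=10).
The mode of a Gamma(a, b) with a ≥ 1 (shape–rate) is (a−1)/b = 34/10 ≈ 3.400.

μ̂_MAP = 3.400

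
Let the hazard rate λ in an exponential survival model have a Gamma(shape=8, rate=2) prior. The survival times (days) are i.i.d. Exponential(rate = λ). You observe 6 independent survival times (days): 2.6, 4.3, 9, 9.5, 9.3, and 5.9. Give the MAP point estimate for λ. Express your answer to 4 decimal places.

The Exponential(rate=λ) likelihood is ∝ λ^n e^(−λΣtᵢ). Here n = 6 and Σtᵢ = 2.6 + 4.3 + 9 + 9.5 + 9.3 + 5.9 = 40.6.
Posterior ∝ λ^7e^(−2λ) · λ^6e^(−40.6λ) = λ^13e^(−42.6λ), i.e. Gamma(14, 42.6).
Mode = (a−1)/b = 13/42.6 ≈ 0.3052.

λ̂_MAP = 0.3052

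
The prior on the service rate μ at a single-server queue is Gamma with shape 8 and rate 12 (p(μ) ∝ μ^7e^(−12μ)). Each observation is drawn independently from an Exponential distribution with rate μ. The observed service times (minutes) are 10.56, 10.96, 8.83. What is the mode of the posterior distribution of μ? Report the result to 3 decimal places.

μ̂_MAP = 0.236

The Exponential(rate=μ) likelihood is ∝ μ^n e^(−μΣtᵢ). Here n = 3 and Σtᵢ = 10.56 + 10.96 + 8.83 = 30.35.
Posterior ∝ μ^7e^(−12μ) · μ^3e^(−30.35μ) = μ^10e^(−42.35μ), i.e. Gamma(11, 42.35).
Mode = (a−1)/b = 10/42.35 ≈ 0.236.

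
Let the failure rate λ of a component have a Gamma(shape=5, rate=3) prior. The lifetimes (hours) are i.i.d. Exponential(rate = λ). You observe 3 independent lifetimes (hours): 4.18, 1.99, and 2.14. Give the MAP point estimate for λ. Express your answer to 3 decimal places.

The Exponential(rate=λ) likelihood is ∝ λ^n e^(−λΣtᵢ). Here n = 3 and Σtᵢ = 4.18 + 1.99 + 2.14 = 8.31.
Posterior ∝ λ^4e^(−3λ) · λ^3e^(−8.31λ) = λ^7e^(−11.31λ), i.e. Gamma(8, 11.31).
Mode = (a−1)/b = 7/11.31 ≈ 0.619.

λ̂_MAP = 0.619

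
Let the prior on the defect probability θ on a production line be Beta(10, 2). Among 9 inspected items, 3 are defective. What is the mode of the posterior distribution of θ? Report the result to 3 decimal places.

θ̂_MAP = 0.632

Prior: Beta(10, 2).
Data: 3 successes in 9 trials. The binomial likelihood contributes θ^3(1−θ)^6, so the posterior is Beta(10+3, 2+6) = Beta(13, 8).
For Beta(a, b) with a, b > 1 the mode is (a−1)/(a+b−2) = 12/19 ≈ 0.632.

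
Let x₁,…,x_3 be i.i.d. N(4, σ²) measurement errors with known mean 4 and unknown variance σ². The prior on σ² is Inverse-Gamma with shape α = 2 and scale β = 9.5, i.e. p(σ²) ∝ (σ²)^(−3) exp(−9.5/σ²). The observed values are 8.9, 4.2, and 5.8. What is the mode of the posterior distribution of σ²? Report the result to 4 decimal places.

σ̂²_MAP = 5.1433

Sum of squared deviations about the known mean: SS = (8.9−4)² + (4.2−4)² + (5.8−4)² = 27.29.
The Normal likelihood contributes (σ²)^(−n/2) exp(−SS/(2σ²)), so the posterior is Inverse-Gamma(α + n/2, β + SS/2) = Inverse-Gamma(3.5, 23.145).
The mode of Inverse-Gamma(a, b) is b/(a+1) = 23.145/4.5 ≈ 5.1433.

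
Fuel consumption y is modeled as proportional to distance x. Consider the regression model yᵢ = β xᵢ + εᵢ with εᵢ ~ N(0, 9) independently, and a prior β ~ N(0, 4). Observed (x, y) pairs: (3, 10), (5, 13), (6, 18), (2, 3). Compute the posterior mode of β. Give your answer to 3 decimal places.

β̂_MAP = 2.741

log p(β | y) = −Σ(yᵢ − βxᵢ)²/(2·9) − β²/(2·4) + const.
Setting the derivative to zero: Σxᵢ(yᵢ − βxᵢ)/9 − β/4 = 0, so β = Σxᵢyᵢ / (Σxᵢ² + σ²/τ²).
Σxᵢyᵢ = 3·10 + 5·13 + 6·18 + 2·3 = 209; Σxᵢ² = 74; σ²/τ² = 2.25.
β̂_MAP = 209 / (74 + 2.25) = 209/76.25 ≈ 2.741.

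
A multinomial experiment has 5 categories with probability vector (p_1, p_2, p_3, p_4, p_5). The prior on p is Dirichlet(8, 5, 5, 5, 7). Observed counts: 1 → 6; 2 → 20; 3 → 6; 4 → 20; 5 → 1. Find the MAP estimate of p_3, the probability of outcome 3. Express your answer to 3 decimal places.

The posterior is Dirichlet(αᵢ + nᵢ) = Dirichlet(14, 25, 11, 25, 8).
For a Dirichlet(a₁,…,a_K) with all aᵢ > 1, the mode has j-th component (aⱼ − 1)/(Σaᵢ − K).
Here Σaᵢ = 83 and K = 5, so p_3 = (11 − 1)/(83 − 5) = 10/78 ≈ 0.128.

MAP estimate: 0.128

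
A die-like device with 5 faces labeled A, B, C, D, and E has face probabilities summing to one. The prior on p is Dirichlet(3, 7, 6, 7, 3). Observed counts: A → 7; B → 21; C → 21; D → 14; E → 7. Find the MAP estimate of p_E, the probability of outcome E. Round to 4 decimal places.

MAP estimate of p_E = 0.0989

The posterior is Dirichlet(αᵢ + nᵢ) = Dirichlet(10, 28, 27, 21, 10).
For a Dirichlet(a₁,…,a_K) with all aᵢ > 1, the mode has j-th component (aⱼ − 1)/(Σaᵢ − K).
Here Σaᵢ = 96 and K = 5, so p_E = (10 − 1)/(96 − 5) = 9/91 ≈ 0.0989.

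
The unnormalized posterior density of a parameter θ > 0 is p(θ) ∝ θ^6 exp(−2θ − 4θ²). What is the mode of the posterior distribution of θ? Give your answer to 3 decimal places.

ℓ'(θ) = 6/θ − 2 − 8θ. Setting this to zero and multiplying by θ: 8θ² + 2θ − 6 = 0.
θ = (−2 + √(2² + 4·8·6)) / (2·8) = (−2 + √196) / 16 = (−2 + 14)/16 = 3/4.
ℓ''(θ) = −6/θ² − 8 < 0, confirming a maximum.

θ̂_MAP = 0.750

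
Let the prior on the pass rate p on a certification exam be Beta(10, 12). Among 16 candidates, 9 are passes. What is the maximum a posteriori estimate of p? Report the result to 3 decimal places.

p̂_MAP = 0.500

Prior: Beta(10, 12).
Data: 9 successes in 16 trials. The binomial likelihood contributes p^9(1−p)^7, so the posterior is Beta(10+9, 12+7) = Beta(19, 19).
For Beta(a, b) with a, b > 1 the mode is (a−1)/(a+b−2) = 18/36 ≈ 0.500.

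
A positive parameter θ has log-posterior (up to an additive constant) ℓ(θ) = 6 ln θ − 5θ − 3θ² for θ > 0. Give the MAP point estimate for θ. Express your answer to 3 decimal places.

θ̂_MAP = 0.667

ℓ'(θ) = 6/θ − 5 − 6θ. Setting this to zero and multiplying by θ: 6θ² + 5θ − 6 = 0.
θ = (−5 + √(5² + 4·6·6)) / (2·6) = (−5 + √169) / 12 = (−5 + 13)/12 = 2/3.
ℓ''(θ) = −6/θ² − 6 < 0, confirming a maximum.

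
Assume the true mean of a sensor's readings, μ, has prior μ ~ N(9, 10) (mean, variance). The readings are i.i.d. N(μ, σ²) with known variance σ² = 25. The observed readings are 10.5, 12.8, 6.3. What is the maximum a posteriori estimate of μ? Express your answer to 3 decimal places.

μ̂_MAP = 9.473

n = 3; x̄ = (10.5 + 12.8 + 6.3)/3 = 29.6/3 = 148/15 ≈ 9.8667.
For a Normal prior and Normal likelihood with known variance, the posterior is Normal; its mode equals its mean, the precision-weighted average.
Prior precision 1/σ₀² = 1/10 = 0.1; data precision n/σ² = 3/25 = 0.12.
μ̂ = (0.1·9 + 0.12·(148/15)) / (0.1 + 0.12) = 2.084/0.22 = 521/55 ≈ 9.473.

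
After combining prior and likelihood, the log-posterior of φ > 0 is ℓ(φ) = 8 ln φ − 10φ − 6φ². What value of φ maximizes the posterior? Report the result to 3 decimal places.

ℓ'(φ) = 8/φ − 10 − 12φ. Setting this to zero and multiplying by φ: 12φ² + 10φ − 8 = 0.
φ = (−10 + √(10² + 4·12·8)) / (2·12) = (−10 + √484) / 24 = (−10 + 22)/24 = 1/2.
ℓ''(φ) = −8/φ² − 12 < 0, confirming a maximum.

φ̂_MAP = 0.500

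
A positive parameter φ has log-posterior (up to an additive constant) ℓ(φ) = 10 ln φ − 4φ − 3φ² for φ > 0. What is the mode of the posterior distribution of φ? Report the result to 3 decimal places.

ℓ'(φ) = 10/φ − 4 − 6φ. Setting this to zero and multiplying by φ: 6φ² + 4φ − 10 = 0.
φ = (−4 + √(4² + 4·6·10)) / (2·6) = (−4 + √256) / 12 = (−4 + 16)/12 = 1.
ℓ''(φ) = −10/φ² − 6 < 0, confirming a maximum.

φ̂_MAP = 1.000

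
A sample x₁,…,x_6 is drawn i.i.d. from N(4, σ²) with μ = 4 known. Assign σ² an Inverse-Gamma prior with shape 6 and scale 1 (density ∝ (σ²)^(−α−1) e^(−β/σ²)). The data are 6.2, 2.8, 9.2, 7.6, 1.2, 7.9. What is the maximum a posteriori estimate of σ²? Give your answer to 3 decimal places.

σ̂²_MAP = 3.567

Sum of squared deviations about the known mean: SS = (6.2−4)² + (2.8−4)² + (9.2−4)² + (7.6−4)² + (1.2−4)² + (7.9−4)² = 69.33.
The Normal likelihood contributes (σ²)^(−n/2) exp(−SS/(2σ²)), so the posterior is Inverse-Gamma(α + n/2, β + SS/2) = Inverse-Gamma(9, 35.665).
The mode of Inverse-Gamma(a, b) is b/(a+1) = 35.665/10 ≈ 3.567.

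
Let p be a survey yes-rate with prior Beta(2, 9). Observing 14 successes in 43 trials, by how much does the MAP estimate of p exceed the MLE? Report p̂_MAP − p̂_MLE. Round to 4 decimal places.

Posterior is Beta(16, 38); MAP = (16−1)/(54−2) = 15/52 ≈ 0.28846.
MLE ignores the prior: p̂_MLE = k/n = 14/43 ≈ 0.32558.
Difference = 15/52 − 14/43 = -83/2236 ≈ -0.0371.

MAP − MLE = -0.0371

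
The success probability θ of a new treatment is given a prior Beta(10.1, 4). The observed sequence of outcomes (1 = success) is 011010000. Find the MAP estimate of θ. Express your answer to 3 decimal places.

θ̂_MAP = 0.573

Prior: Beta(10.1, 4).
Data: 3 successes in 9 trials (from the sequence). The binomial likelihood contributes θ^3(1−θ)^6, so the posterior is Beta(10.1+3, 4+6) = Beta(13.1, 10).
For Beta(a, b) with a, b > 1 the mode is (a−1)/(a+b−2) = 12.1/21.1 ≈ 0.573.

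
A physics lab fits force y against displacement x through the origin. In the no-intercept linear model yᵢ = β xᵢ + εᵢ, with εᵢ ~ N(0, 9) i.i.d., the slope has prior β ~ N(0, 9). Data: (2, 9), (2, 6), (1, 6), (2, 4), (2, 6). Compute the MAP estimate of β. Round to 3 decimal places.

log p(β | y) = −Σ(yᵢ − βxᵢ)²/(2·9) − β²/(2·9) + const.
Setting the derivative to zero: Σxᵢ(yᵢ − βxᵢ)/9 − β/9 = 0, so β = Σxᵢyᵢ / (Σxᵢ² + σ²/τ²).
Σxᵢyᵢ = 2·9 + 2·6 + 1·6 + 2·4 + 2·6 = 56; Σxᵢ² = 17; σ²/τ² = 1.
β̂_MAP = 56 / (17 + 1) = 56/18 ≈ 3.111.

β̂_MAP = 3.111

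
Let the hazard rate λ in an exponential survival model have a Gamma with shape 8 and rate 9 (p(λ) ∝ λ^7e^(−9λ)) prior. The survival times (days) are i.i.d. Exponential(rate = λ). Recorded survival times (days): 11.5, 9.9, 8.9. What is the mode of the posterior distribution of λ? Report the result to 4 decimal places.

λ̂_MAP = 0.2545

The Exponential(rate=λ) likelihood is ∝ λ^n e^(−λΣtᵢ). Here n = 3 and Σtᵢ = 11.5 + 9.9 + 8.9 = 30.3.
Posterior ∝ λ^7e^(−9λ) · λ^3e^(−30.3λ) = λ^10e^(−39.3λ), i.e. Gamma(11, 39.3).
Mode = (a−1)/b = 10/39.3 ≈ 0.2545.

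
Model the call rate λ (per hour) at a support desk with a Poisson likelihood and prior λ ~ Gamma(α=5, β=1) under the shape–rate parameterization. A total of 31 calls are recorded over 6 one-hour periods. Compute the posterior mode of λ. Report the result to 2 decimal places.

Σxᵢ = 31, n = 6.
Posterior ∝ λ^4e^(−1λ) · λ^31e^(−6λ) = λ^35e^(−7λ), i.e. Gamma(shape=36, rate=7).
The mode of a Gamma(a, b) with a ≥ 1 (shape–rate) is (a−1)/b = 35/7 ≈ 5.00.

λ̂_MAP = 5.00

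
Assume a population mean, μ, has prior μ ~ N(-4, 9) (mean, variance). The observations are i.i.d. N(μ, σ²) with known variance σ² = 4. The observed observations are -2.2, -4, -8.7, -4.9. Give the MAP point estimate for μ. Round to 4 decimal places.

μ̂_MAP = -4.8550

n = 4; x̄ = ((-2.2) + (-4) + (-8.7) + (-4.9))/4 = -19.8/4 = -4.95.
For a Normal prior and Normal likelihood with known variance, the posterior is Normal; its mode equals its mean, the precision-weighted average.
Prior precision 1/σ₀² = 1/9; data precision n/σ² = 4/4 = 1.
μ̂ = ((1/9)·(-4) + 1·(-4.95)) / (1/9 + 1) = (-971/180)/(10/9) = -4.8550.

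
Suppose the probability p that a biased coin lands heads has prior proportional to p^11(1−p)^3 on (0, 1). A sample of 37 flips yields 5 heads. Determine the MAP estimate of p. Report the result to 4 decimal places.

The prior density ∝ p^11(1−p)^3 is the kernel of Beta(12, 4).
Data: 5 successes in 37 trials. The binomial likelihood contributes p^5(1−p)^32, so the posterior is Beta(12+5, 4+32) = Beta(17, 36).
For Beta(a, b) with a, b > 1 the mode is (a−1)/(a+b−2) = 16/51 ≈ 0.3137.

p̂_MAP = 0.3137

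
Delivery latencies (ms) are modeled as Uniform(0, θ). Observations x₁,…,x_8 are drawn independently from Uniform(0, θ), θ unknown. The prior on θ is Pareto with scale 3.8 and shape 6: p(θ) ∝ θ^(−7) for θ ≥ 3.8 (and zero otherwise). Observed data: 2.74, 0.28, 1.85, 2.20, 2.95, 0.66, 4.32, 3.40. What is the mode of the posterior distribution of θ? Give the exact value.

θ̂_MAP = 4.32

The Uniform(0, θ) likelihood is θ^(−n) for θ ≥ max(xᵢ), zero otherwise. Here max(xᵢ) = 4.32.
Posterior ∝ θ^(−7) · θ^(−8) = θ^(−15) on θ ≥ max(3.8, 4.32) = 4.32.
This density is strictly decreasing in θ, so the posterior mode lies at the lower boundary of the support.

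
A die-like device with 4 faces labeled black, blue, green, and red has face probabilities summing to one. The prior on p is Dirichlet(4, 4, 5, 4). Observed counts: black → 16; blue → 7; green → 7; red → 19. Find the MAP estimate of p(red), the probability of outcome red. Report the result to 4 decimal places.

The posterior is Dirichlet(αᵢ + nᵢ) = Dirichlet(20, 11, 12, 23).
For a Dirichlet(a₁,…,a_K) with all aᵢ > 1, the mode has j-th component (aⱼ − 1)/(Σaᵢ − K).
Here Σaᵢ = 66 and K = 4, so p(red) = (23 − 1)/(66 − 4) = 22/62 ≈ 0.3548.

MAP estimate of p(red) = 0.3548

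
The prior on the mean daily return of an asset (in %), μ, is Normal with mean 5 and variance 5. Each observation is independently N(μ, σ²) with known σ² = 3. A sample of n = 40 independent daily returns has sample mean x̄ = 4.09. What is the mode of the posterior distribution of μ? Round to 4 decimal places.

μ̂_MAP = 4.1034

n = 40, x̄ = 4.09.
For a Normal prior and Normal likelihood with known variance, the posterior is Normal; its mode equals its mean, the precision-weighted average.
Prior precision 1/σ₀² = 1/5 = 0.2; data precision n/σ² = 40/3.
μ̂ = (0.2·5 + (40/3)·4.09) / (0.2 + 40/3) = (833/15)/(203/15) = 119/29 ≈ 4.1034.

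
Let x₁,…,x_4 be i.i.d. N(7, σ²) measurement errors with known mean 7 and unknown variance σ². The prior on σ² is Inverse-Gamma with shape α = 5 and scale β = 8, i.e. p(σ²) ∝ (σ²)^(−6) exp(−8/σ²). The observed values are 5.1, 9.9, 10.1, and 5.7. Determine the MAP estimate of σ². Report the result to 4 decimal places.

σ̂²_MAP = 2.4575

Sum of squared deviations about the known mean: SS = (5.1−7)² + (9.9−7)² + (10.1−7)² + (5.7−7)² = 23.32.
The Normal likelihood contributes (σ²)^(−n/2) exp(−SS/(2σ²)), so the posterior is Inverse-Gamma(α + n/2, β + SS/2) = Inverse-Gamma(7, 19.66).
The mode of Inverse-Gamma(a, b) is b/(a+1) = 19.66/8 ≈ 2.4575.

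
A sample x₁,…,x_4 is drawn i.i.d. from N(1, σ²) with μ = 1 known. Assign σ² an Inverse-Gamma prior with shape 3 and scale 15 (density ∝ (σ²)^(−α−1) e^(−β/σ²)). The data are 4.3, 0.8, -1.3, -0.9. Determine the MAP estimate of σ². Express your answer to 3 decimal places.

σ̂²_MAP = 4.153

Sum of squared deviations about the known mean: SS = (4.3−1)² + (0.8−1)² + (-1.3−1)² + (-0.9−1)² = 19.83.
The Normal likelihood contributes (σ²)^(−n/2) exp(−SS/(2σ²)), so the posterior is Inverse-Gamma(α + n/2, β + SS/2) = Inverse-Gamma(5, 24.915).
The mode of Inverse-Gamma(a, b) is b/(a+1) = 24.915/6 ≈ 4.153.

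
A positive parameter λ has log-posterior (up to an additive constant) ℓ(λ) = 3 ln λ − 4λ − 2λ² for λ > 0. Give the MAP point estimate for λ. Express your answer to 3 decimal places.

λ̂_MAP = 0.500

ℓ'(λ) = 3/λ − 4 − 4λ. Setting this to zero and multiplying by λ: 4λ² + 4λ − 3 = 0.
λ = (−4 + √(4² + 4·4·3)) / (2·4) = (−4 + √64) / 8 = (−4 + 8)/8 = 1/2.
ℓ''(λ) = −3/λ² − 4 < 0, confirming a maximum.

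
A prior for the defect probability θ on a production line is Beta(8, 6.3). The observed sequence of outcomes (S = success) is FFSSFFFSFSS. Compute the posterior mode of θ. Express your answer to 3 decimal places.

Prior: Beta(8, 6.3).
Data: 5 successes in 11 trials (from the sequence). The binomial likelihood contributes θ^5(1−θ)^6, so the posterior is Beta(8+5, 6.3+6) = Beta(13, 12.3).
For Beta(a, b) with a, b > 1 the mode is (a−1)/(a+b−2) = 12/23.3 ≈ 0.515.

θ̂_MAP = 0.515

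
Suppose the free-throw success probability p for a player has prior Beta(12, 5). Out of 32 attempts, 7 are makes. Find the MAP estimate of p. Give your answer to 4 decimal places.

p̂_MAP = 0.3830

Prior: Beta(12, 5).
Data: 7 successes in 32 trials. The binomial likelihood contributes p^7(1−p)^25, so the posterior is Beta(12+7, 5+25) = Beta(19, 30).
For Beta(a, b) with a, b > 1 the mode is (a−1)/(a+b−2) = 18/47 ≈ 0.3830.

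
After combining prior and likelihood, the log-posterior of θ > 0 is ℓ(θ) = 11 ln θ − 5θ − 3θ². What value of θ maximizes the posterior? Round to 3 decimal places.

ℓ'(θ) = 11/θ − 5 − 6θ. Setting this to zero and multiplying by θ: 6θ² + 5θ − 11 = 0.
θ = (−5 + √(5² + 4·6·11)) / (2·6) = (−5 + √289) / 12 = (−5 + 17)/12 = 1.
ℓ''(θ) = −11/θ² − 6 < 0, confirming a maximum.

θ̂_MAP = 1.000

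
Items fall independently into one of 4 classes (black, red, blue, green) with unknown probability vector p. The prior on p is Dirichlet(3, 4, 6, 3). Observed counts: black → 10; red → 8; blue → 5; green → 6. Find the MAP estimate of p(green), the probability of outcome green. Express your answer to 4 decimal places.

The posterior is Dirichlet(αᵢ + nᵢ) = Dirichlet(13, 12, 11, 9).
For a Dirichlet(a₁,…,a_K) with all aᵢ > 1, the mode has j-th component (aⱼ − 1)/(Σaᵢ − K).
Here Σaᵢ = 45 and K = 4, so p(green) = (9 − 1)/(45 − 4) = 8/41 ≈ 0.1951.

MAP estimate of p(green) = 0.1951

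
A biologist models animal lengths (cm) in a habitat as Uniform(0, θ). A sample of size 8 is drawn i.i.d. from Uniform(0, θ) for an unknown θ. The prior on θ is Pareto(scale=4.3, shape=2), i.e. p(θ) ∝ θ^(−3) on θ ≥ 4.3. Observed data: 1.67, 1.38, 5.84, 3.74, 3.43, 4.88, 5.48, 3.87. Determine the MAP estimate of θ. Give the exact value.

The Uniform(0, θ) likelihood is θ^(−n) for θ ≥ max(xᵢ), zero otherwise. Here max(xᵢ) = 5.84.
Posterior ∝ θ^(−3) · θ^(−8) = θ^(−11) on θ ≥ max(4.3, 5.84) = 5.84.
This density is strictly decreasing in θ, so the posterior mode lies at the lower boundary of the support.

θ̂_MAP = 5.84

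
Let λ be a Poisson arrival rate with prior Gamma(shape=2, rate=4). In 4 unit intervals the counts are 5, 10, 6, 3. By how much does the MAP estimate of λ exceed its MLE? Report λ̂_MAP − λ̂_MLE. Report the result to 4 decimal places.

Σxᵢ = 24. Posterior is Gamma(26, 8); MAP = (26−1)/8 = 25/8 ≈ 3.12500.
MLE = x̄ = 24/4 ≈ 6.00000.
Difference = 25/8 − 24/4 = -23/8 ≈ -2.8750.

MAP − MLE = -2.8750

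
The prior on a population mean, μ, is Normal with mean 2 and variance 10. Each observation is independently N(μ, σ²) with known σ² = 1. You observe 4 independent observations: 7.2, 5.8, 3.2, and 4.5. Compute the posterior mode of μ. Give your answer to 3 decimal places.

μ̂_MAP = 5.098

n = 4; x̄ = (7.2 + 5.8 + 3.2 + 4.5)/4 = 20.7/4 = 5.175.
For a Normal prior and Normal likelihood with known variance, the posterior is Normal; its mode equals its mean, the precision-weighted average.
Prior precision 1/σ₀² = 1/10 = 0.1; data precision n/σ² = 4/1 = 4.
μ̂ = (0.1·2 + 4·5.175) / (0.1 + 4) = 20.9/4.1 = 209/41 ≈ 5.098.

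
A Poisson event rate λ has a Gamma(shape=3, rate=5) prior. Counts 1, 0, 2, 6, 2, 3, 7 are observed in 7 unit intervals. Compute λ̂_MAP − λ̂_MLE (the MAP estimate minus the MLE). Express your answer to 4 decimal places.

Σxᵢ = 21. Posterior is Gamma(24, 12); MAP = (24−1)/12 = 23/12 ≈ 1.91667.
MLE = x̄ = 21/7 ≈ 3.00000.
Difference = 23/12 − 21/7 = -13/12 ≈ -1.0833.

MAP − MLE = -1.0833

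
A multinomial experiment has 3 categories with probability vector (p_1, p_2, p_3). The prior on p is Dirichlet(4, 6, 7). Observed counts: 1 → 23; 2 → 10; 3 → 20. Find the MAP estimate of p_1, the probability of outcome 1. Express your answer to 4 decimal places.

The posterior is Dirichlet(αᵢ + nᵢ) = Dirichlet(27, 16, 27).
For a Dirichlet(a₁,…,a_K) with all aᵢ > 1, the mode has j-th component (aⱼ − 1)/(Σaᵢ − K).
Here Σaᵢ = 70 and K = 3, so p_1 = (27 − 1)/(70 − 3) = 26/67 ≈ 0.3881.

MAP estimate: 0.3881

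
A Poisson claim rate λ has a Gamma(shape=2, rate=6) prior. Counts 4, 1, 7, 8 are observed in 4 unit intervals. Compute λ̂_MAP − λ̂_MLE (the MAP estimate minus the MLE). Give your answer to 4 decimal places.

Σxᵢ = 20. Posterior is Gamma(22, 10); MAP = (22−1)/10 = 21/10 ≈ 2.10000.
MLE = x̄ = 20/4 ≈ 5.00000.
Difference = 21/10 − 20/4 = -29/10 ≈ -2.9000.

MAP − MLE = -2.9000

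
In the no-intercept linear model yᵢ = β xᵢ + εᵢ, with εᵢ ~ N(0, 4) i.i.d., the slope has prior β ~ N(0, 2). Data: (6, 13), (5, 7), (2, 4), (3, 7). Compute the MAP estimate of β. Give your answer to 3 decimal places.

β̂_MAP = 1.868

log p(β | y) = −Σ(yᵢ − βxᵢ)²/(2·4) − β²/(2·2) + const.
Setting the derivative to zero: Σxᵢ(yᵢ − βxᵢ)/4 − β/2 = 0, so β = Σxᵢyᵢ / (Σxᵢ² + σ²/τ²).
Σxᵢyᵢ = 6·13 + 5·7 + 2·4 + 3·7 = 142; Σxᵢ² = 74; σ²/τ² = 2.
β̂_MAP = 142 / (74 + 2) = 142/76 ≈ 1.868.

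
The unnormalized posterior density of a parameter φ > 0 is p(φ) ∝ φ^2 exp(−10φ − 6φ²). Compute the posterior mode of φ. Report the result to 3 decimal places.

ℓ'(φ) = 2/φ − 10 − 12φ. Setting this to zero and multiplying by φ: 12φ² + 10φ − 2 = 0.
φ = (−10 + √(10² + 4·12·2)) / (2·12) = (−10 + √196) / 24 = (−10 + 14)/24 = 1/6.
ℓ''(φ) = −2/φ² − 12 < 0, confirming a maximum.

φ̂_MAP = 0.167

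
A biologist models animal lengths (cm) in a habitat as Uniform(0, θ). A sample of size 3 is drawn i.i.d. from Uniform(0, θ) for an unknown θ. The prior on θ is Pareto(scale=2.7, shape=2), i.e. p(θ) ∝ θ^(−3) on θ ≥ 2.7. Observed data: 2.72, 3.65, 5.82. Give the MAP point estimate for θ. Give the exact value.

The Uniform(0, θ) likelihood is θ^(−n) for θ ≥ max(xᵢ), zero otherwise. Here max(xᵢ) = 5.82.
Posterior ∝ θ^(−3) · θ^(−3) = θ^(−6) on θ ≥ max(2.7, 5.82) = 5.82.
This density is strictly decreasing in θ, so the posterior mode lies at the lower boundary of the support.

θ̂_MAP = 5.82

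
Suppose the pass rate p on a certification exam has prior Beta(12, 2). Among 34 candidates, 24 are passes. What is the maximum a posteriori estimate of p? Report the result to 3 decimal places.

p̂_MAP = 0.761

Prior: Beta(12, 2).
Data: 24 successes in 34 trials. The binomial likelihood contributes p^24(1−p)^10, so the posterior is Beta(12+24, 2+10) = Beta(36, 12).
For Beta(a, b) with a, b > 1 the mode is (a−1)/(a+b−2) = 35/46 ≈ 0.761.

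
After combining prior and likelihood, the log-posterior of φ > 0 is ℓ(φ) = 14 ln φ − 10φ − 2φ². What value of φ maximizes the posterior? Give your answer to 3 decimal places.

ℓ'(φ) = 14/φ − 10 − 4φ. Setting this to zero and multiplying by φ: 4φ² + 10φ − 14 = 0.
φ = (−10 + √(10² + 4·4·14)) / (2·4) = (−10 + √324) / 8 = (−10 + 18)/8 = 1.
ℓ''(φ) = −14/φ² − 4 < 0, confirming a maximum.

φ̂_MAP = 1.000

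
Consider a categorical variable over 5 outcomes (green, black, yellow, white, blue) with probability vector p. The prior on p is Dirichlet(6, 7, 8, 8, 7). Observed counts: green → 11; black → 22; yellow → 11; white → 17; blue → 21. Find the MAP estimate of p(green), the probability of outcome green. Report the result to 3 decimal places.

The posterior is Dirichlet(αᵢ + nᵢ) = Dirichlet(17, 29, 19, 25, 28).
For a Dirichlet(a₁,…,a_K) with all aᵢ > 1, the mode has j-th component (aⱼ − 1)/(Σaᵢ − K).
Here Σaᵢ = 118 and K = 5, so p(green) = (17 − 1)/(118 − 5) = 16/113 ≈ 0.142.

MAP estimate of p(green) = 0.142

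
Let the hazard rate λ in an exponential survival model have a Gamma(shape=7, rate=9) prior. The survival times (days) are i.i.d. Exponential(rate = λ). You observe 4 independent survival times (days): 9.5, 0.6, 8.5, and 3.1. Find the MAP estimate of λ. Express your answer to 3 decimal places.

The Exponential(rate=λ) likelihood is ∝ λ^n e^(−λΣtᵢ). Here n = 4 and Σtᵢ = 9.5 + 0.6 + 8.5 + 3.1 = 21.7.
Posterior ∝ λ^6e^(−9λ) · λ^4e^(−21.7λ) = λ^10e^(−30.7λ), i.e. Gamma(11, 30.7).
Mode = (a−1)/b = 10/30.7 ≈ 0.326.

λ̂_MAP = 0.326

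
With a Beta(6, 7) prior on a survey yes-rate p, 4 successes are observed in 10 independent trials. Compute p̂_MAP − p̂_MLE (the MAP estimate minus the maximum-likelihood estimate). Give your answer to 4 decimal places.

MAP − MLE = 0.0286

Posterior is Beta(10, 13); MAP = (10−1)/(23−2) = 9/21 ≈ 0.42857.
MLE ignores the prior: p̂_MLE = k/n = 4/10 ≈ 0.40000.
Difference = 9/21 − 4/10 = 1/35 ≈ 0.0286.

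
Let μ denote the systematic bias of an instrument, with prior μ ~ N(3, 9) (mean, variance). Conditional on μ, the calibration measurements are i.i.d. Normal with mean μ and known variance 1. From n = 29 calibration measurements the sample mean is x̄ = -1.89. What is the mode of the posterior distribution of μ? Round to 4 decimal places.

n = 29, x̄ = -1.89.
For a Normal prior and Normal likelihood with known variance, the posterior is Normal; its mode equals its mean, the precision-weighted average.
Prior precision 1/σ₀² = 1/9; data precision n/σ² = 29/1 = 29.
μ̂ = ((1/9)·3 + 29·(-1.89)) / (1/9 + 29) = (-16343/300)/(262/9) = -49029/26200 ≈ -1.8713.

μ̂_MAP = -1.8713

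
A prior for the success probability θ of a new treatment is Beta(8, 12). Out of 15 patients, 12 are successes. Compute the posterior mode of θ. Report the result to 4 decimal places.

Prior: Beta(8, 12).
Data: 12 successes in 15 trials. The binomial likelihood contributes θ^12(1−θ)^3, so the posterior is Beta(8+12, 12+3) = Beta(20, 15).
For Beta(a, b) with a, b > 1 the mode is (a−1)/(a+b−2) = 19/33 ≈ 0.5758.

θ̂_MAP = 0.5758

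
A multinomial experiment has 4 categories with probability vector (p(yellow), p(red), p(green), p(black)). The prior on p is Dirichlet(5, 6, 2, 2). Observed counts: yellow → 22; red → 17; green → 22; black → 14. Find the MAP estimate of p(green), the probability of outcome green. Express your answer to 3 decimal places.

MAP estimate of p(green) = 0.267

The posterior is Dirichlet(αᵢ + nᵢ) = Dirichlet(27, 23, 24, 16).
For a Dirichlet(a₁,…,a_K) with all aᵢ > 1, the mode has j-th component (aⱼ − 1)/(Σaᵢ − K).
Here Σaᵢ = 90 and K = 4, so p(green) = (24 − 1)/(90 − 4) = 23/86 ≈ 0.267.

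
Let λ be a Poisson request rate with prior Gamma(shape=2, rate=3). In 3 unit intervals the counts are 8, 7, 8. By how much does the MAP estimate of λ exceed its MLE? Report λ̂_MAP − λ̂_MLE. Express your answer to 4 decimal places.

MAP − MLE = -3.6667

Σxᵢ = 23. Posterior is Gamma(25, 6); MAP = (25−1)/6 = 24/6 ≈ 4.00000.
MLE = x̄ = 23/3 ≈ 7.66667.
Difference = 24/6 − 23/3 = -11/3 ≈ -3.6667.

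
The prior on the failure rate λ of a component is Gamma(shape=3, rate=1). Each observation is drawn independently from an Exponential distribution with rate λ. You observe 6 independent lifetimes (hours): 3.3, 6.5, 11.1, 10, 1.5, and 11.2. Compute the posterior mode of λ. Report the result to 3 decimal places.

λ̂_MAP = 0.179

The Exponential(rate=λ) likelihood is ∝ λ^n e^(−λΣtᵢ). Here n = 6 and Σtᵢ = 3.3 + 6.5 + 11.1 + 10 + 1.5 + 11.2 = 43.6.
Posterior ∝ λ^2e^(−1λ) · λ^6e^(−43.6λ) = λ^8e^(−44.6λ), i.e. Gamma(9, 44.6).
Mode = (a−1)/b = 8/44.6 ≈ 0.179.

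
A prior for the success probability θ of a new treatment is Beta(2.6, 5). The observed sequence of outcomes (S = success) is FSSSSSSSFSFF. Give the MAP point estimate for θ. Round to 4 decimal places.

θ̂_MAP = 0.5455

Prior: Beta(2.6, 5).
Data: 8 successes in 12 trials (from the sequence). The binomial likelihood contributes θ^8(1−θ)^4, so the posterior is Beta(2.6+8, 5+4) = Beta(10.6, 9).
For Beta(a, b) with a, b > 1 the mode is (a−1)/(a+b−2) = 9.6/17.6 ≈ 0.5455.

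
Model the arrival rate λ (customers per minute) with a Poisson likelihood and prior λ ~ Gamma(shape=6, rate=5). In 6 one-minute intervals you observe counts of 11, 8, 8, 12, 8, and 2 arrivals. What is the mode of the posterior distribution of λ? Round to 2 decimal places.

Σxᵢ = 11+8+8+12+8+2 = 49, with n = 6.
Posterior ∝ λ^5e^(−5λ) · λ^49e^(−6λ) = λ^54e^(−11λ), i.e. Gamma(shape=55, rate=11).
The mode of a Gamma(a, b) with a ≥ 1 (shape–rate) is (a−1)/b = 54/11 ≈ 4.91.

λ̂_MAP = 4.91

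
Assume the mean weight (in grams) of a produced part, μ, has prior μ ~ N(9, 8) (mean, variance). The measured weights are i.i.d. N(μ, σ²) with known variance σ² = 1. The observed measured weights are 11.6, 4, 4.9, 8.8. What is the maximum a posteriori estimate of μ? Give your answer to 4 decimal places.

μ̂_MAP = 7.3758

n = 4; x̄ = (11.6 + 4 + 4.9 + 8.8)/4 = 29.3/4 = 7.325.
For a Normal prior and Normal likelihood with known variance, the posterior is Normal; its mode equals its mean, the precision-weighted average.
Prior precision 1/σ₀² = 1/8 = 0.125; data precision n/σ² = 4/1 = 4.
μ̂ = (0.125·9 + 4·7.325) / (0.125 + 4) = 30.425/4.125 = 1217/165 ≈ 7.3758.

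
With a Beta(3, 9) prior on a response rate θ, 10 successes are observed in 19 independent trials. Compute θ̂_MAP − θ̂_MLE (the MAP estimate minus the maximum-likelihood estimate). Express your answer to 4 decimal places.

Posterior is Beta(13, 18); MAP = (13−1)/(31−2) = 12/29 ≈ 0.41379.
MLE ignores the prior: θ̂_MLE = k/n = 10/19 ≈ 0.52632.
Difference = 12/29 − 10/19 = -62/551 ≈ -0.1125.

MAP − MLE = -0.1125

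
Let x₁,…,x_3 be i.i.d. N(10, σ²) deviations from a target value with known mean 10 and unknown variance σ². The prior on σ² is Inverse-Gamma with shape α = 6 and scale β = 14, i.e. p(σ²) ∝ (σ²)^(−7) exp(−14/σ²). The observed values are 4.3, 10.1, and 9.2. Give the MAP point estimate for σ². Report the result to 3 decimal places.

σ̂²_MAP = 3.596

Sum of squared deviations about the known mean: SS = (4.3−10)² + (10.1−10)² + (9.2−10)² = 33.14.
The Normal likelihood contributes (σ²)^(−n/2) exp(−SS/(2σ²)), so the posterior is Inverse-Gamma(α + n/2, β + SS/2) = Inverse-Gamma(7.5, 30.57).
The mode of Inverse-Gamma(a, b) is b/(a+1) = 30.57/8.5 ≈ 3.596.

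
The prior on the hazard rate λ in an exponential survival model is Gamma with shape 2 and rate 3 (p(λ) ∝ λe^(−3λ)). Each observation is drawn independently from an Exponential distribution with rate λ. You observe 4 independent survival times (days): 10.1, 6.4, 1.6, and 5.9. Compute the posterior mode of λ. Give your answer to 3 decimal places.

λ̂_MAP = 0.185

The Exponential(rate=λ) likelihood is ∝ λ^n e^(−λΣtᵢ). Here n = 4 and Σtᵢ = 10.1 + 6.4 + 1.6 + 5.9 = 24.
Posterior ∝ λe^(−3λ) · λ^4e^(−24λ) = λ^5e^(−27λ), i.e. Gamma(6, 27).
Mode = (a−1)/b = 5/27 ≈ 0.185.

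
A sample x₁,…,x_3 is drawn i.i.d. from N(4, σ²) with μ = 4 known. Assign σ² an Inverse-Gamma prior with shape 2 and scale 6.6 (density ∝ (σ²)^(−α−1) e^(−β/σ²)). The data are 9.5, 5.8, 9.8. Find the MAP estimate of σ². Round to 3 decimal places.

Sum of squared deviations about the known mean: SS = (9.5−4)² + (5.8−4)² + (9.8−4)² = 67.13.
The Normal likelihood contributes (σ²)^(−n/2) exp(−SS/(2σ²)), so the posterior is Inverse-Gamma(α + n/2, β + SS/2) = Inverse-Gamma(3.5, 40.165).
The mode of Inverse-Gamma(a, b) is b/(a+1) = 40.165/4.5 ≈ 8.926.

σ̂²_MAP = 8.926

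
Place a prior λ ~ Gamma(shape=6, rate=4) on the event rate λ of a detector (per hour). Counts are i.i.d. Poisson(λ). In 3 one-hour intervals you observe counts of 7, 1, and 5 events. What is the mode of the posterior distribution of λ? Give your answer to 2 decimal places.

Σxᵢ = 7+1+5 = 13, with n = 3.
Posterior ∝ λ^5e^(−4λ) · λ^13e^(−3λ) = λ^18e^(−7λ), i.e. Gamma(shape=19, rate=7).
The mode of a Gamma(a, b) with a ≥ 1 (shape–rate) is (a−1)/b = 18/7 ≈ 2.57.

λ̂_MAP = 2.57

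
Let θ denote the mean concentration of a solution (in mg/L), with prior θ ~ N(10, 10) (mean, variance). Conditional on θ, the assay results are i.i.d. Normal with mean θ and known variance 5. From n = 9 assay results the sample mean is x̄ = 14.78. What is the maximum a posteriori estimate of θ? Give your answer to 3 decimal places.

θ̂_MAP = 14.528

n = 9, x̄ = 14.78.
For a Normal prior and Normal likelihood with known variance, the posterior is Normal; its mode equals its mean, the precision-weighted average.
Prior precision 1/σ₀² = 1/10 = 0.1; data precision n/σ² = 9/5 = 1.8.
θ̂ = (0.1·10 + 1.8·14.78) / (0.1 + 1.8) = 27.604/1.9 = 6901/475 ≈ 14.528.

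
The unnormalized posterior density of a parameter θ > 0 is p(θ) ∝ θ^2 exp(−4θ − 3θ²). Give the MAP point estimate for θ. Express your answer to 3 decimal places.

θ̂_MAP = 0.333

ℓ'(θ) = 2/θ − 4 − 6θ. Setting this to zero and multiplying by θ: 6θ² + 4θ − 2 = 0.
θ = (−4 + √(4² + 4·6·2)) / (2·6) = (−4 + √64) / 12 = (−4 + 8)/12 = 1/3.
ℓ''(θ) = −2/θ² − 6 < 0, confirming a maximum.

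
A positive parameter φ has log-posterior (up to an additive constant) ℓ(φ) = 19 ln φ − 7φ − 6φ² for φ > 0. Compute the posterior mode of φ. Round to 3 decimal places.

ℓ'(φ) = 19/φ − 7 − 12φ. Setting this to zero and multiplying by φ: 12φ² + 7φ − 19 = 0.
φ = (−7 + √(7² + 4·12·19)) / (2·12) = (−7 + √961) / 24 = (−7 + 31)/24 = 1.
ℓ''(φ) = −19/φ² − 12 < 0, confirming a maximum.

φ̂_MAP = 1.000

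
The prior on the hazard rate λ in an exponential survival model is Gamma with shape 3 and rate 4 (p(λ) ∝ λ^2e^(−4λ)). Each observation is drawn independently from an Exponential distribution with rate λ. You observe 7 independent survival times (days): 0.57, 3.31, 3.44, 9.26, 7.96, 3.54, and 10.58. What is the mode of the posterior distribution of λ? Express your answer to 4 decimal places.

The Exponential(rate=λ) likelihood is ∝ λ^n e^(−λΣtᵢ). Here n = 7 and Σtᵢ = 0.57 + 3.31 + 3.44 + 9.26 + 7.96 + 3.54 + 10.58 = 38.66.
Posterior ∝ λ^2e^(−4λ) · λ^7e^(−38.66λ) = λ^9e^(−42.66λ), i.e. Gamma(10, 42.66).
Mode = (a−1)/b = 9/42.66 ≈ 0.2110.

λ̂_MAP = 0.2110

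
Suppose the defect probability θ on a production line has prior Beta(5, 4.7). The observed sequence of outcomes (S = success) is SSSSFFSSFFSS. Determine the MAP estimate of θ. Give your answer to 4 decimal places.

Prior: Beta(5, 4.7).
Data: 8 successes in 12 trials (from the sequence). The binomial likelihood contributes θ^8(1−θ)^4, so the posterior is Beta(5+8, 4.7+4) = Beta(13, 8.7).
For Beta(a, b) with a, b > 1 the mode is (a−1)/(a+b−2) = 12/19.7 ≈ 0.6091.

θ̂_MAP = 0.6091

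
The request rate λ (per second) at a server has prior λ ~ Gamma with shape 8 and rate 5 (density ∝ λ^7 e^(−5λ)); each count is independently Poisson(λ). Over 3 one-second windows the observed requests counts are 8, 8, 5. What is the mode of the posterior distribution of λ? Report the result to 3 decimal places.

Σxᵢ = 8+8+5 = 21, with n = 3.
Posterior ∝ λ^7e^(−5λ) · λ^21e^(−3λ) = λ^28e^(−8λ), i.e. Gamma(shape=29, rate=8).
The mode of a Gamma(a, b) with a ≥ 1 (shape–rate) is (a−1)/b = 28/8 ≈ 3.500.

λ̂_MAP = 3.500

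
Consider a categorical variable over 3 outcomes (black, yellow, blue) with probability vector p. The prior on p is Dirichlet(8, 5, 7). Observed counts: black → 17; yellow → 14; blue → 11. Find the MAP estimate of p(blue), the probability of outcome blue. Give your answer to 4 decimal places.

The posterior is Dirichlet(αᵢ + nᵢ) = Dirichlet(25, 19, 18).
For a Dirichlet(a₁,…,a_K) with all aᵢ > 1, the mode has j-th component (aⱼ − 1)/(Σaᵢ − K).
Here Σaᵢ = 62 and K = 3, so p(blue) = (18 − 1)/(62 − 3) = 17/59 ≈ 0.2881.

MAP estimate of p(blue) = 0.2881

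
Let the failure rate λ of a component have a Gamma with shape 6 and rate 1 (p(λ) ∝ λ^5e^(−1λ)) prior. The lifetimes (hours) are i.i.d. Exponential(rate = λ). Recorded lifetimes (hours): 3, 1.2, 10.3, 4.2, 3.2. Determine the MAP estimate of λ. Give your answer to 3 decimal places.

The Exponential(rate=λ) likelihood is ∝ λ^n e^(−λΣtᵢ). Here n = 5 and Σtᵢ = 3 + 1.2 + 10.3 + 4.2 + 3.2 = 21.9.
Posterior ∝ λ^5e^(−1λ) · λ^5e^(−21.9λ) = λ^10e^(−22.9λ), i.e. Gamma(11, 22.9).
Mode = (a−1)/b = 10/22.9 ≈ 0.437.

λ̂_MAP = 0.437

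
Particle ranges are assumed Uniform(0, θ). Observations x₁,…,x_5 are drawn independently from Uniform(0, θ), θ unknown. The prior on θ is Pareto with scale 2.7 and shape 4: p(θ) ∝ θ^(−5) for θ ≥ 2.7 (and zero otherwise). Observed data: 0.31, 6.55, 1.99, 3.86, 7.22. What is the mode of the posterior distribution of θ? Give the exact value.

θ̂_MAP = 7.22

The Uniform(0, θ) likelihood is θ^(−n) for θ ≥ max(xᵢ), zero otherwise. Here max(xᵢ) = 7.22.
Posterior ∝ θ^(−5) · θ^(−5) = θ^(−10) on θ ≥ max(2.7, 7.22) = 7.22.
This density is strictly decreasing in θ, so the posterior mode lies at the lower boundary of the support.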